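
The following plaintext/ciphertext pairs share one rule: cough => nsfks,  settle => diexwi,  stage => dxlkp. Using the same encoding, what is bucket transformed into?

mynopx

Shifts by position in cough: pos 0: c→n (+11), pos 1: o→s (+4), pos 2: u→f (+11), pos 3: g→k (+4) — repeating every 2. It's a Vigenère-style cipher with numeric key [11,4]: position i shifts by key[i mod 2].
For bucket: b+11=m, u+4=y, c+11=n, k+4=o, e+11=p, t+4=x.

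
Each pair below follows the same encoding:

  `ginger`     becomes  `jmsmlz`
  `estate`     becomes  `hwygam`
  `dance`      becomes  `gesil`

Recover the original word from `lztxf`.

Letter i (0-indexed) is shifted by i+3, so successive shifts are 3, 4, 5, ….
Decoding lztxf: l−3=i, z−4=v, t−5=o, x−6=r, f−7=y.

ivory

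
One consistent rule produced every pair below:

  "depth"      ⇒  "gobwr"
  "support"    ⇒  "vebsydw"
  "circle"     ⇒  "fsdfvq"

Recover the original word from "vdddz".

Shifts by position in depth: pos 0: d→g (+3), pos 1: e→o (+10), pos 2: p→b (+12), pos 3: t→w (+3), pos 4: h→r (+10) — repeating every 3. It's a Vigenère-style cipher with numeric key [3,10,12]: position i shifts by key[i mod 3].
Decoding vdddz: v−3=s, d−10=t, d−12=r, d−3=a, z−10=p.

strap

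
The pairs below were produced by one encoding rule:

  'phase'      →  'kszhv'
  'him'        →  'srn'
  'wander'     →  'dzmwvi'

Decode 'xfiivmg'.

current

Each pair mirrors across the alphabet (p↔k, h↔s, a↔z): positions sum to 25. Each letter is replaced by its mirror in the alphabet: a↔z, b↔y, c↔x, and so on (the Atbash cipher).
Reversing it on xfiivmg: x↔c, f↔u, i↔r, i↔r, v↔e, m↔n, g↔t.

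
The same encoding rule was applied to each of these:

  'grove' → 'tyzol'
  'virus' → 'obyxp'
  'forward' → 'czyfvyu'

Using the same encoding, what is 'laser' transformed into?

avply

g(6)→t(19) and r(17)→y(24) fit y≡17x+21 (mod 26); the inverse of 17 mod 26 is 23. Treating letters as 0–25, the rule is x ↦ 17x + 21 (mod 26).
For laser: l(11)→17·11+21≡0=a; a(0)→17·0+21≡21=v; s(18)→17·18+21≡15=p; e(4)→17·4+21≡11=l; r(17)→17·17+21≡24=y (all mod 26).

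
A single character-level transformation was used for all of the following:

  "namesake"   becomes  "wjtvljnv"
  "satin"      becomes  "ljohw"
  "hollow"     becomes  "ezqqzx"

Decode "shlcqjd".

n(13)→w(22) and a(0)→j(9) fit y≡3x+9 (mod 26); the inverse of 3 mod 26 is 9. Each letter's alphabet position (a=0..z=25) is mapped through 3·x+9 mod 26 — an affine cipher.
Undoing it on shlcqjd: s(18)→9·(18−9)≡3=d; h(7)→9·(7−9)≡8=i; l(11)→9·(11−9)≡18=s; c(2)→9·(2−9)≡15=p; q(16)→9·(16−9)≡11=l; j(9)→9·(9−9)≡0=a; d(3)→9·(3−9)≡24=y (all mod 26).

display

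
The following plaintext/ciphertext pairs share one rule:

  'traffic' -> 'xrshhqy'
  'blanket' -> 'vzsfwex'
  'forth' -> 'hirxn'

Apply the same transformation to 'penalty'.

lefszxm

Treating letters as 0–25, the rule is x ↦ 3x + 18 (mod 26).
Applying it to penalty: p(15)→3·15+18≡11=l; e(4)→3·4+18≡4=e; n(13)→3·13+18≡5=f; a(0)→3·0+18≡18=s; l(11)→3·11+18≡25=z; t(19)→3·19+18≡23=x; y(24)→3·24+18≡12=m (all mod 26).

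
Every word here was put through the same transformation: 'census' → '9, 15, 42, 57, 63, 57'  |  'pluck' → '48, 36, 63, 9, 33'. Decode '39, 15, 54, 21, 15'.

c(#3)→9 and e(#5)→15: differences scale by 3, so n = 3·pos + 0. The formula is n = 3×(alphabet index, a=1).
Decoding 39, 15, 54, 21, 15: 39→(39−0)÷3=13=m, 15→(15−0)÷3=5=e, 54→(54−0)÷3=18=r, 21→(21−0)÷3=7=g, 15→(15−0)÷3=5=e.

merge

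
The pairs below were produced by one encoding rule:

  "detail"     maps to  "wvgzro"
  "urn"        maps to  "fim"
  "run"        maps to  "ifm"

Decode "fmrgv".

Each pair mirrors across the alphabet (d↔w, e↔v, t↔g): positions sum to 25. Each letter is replaced by its mirror in the alphabet: a↔z, b↔y, c↔x, and so on (the Atbash cipher).
Decoding fmrgv: f↔u, m↔n, r↔i, g↔t, v↔e.

unite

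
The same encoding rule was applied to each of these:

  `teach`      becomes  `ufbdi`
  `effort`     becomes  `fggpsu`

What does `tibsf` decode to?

share

Compare letters: t→u is +1, e→f is +1, a→b is +1 — a constant shift. This is a Caesar cipher with shift 1.
Undoing it on tibsf: t−1=s, i−1=h, b−1=a, s−1=r, f−1=e.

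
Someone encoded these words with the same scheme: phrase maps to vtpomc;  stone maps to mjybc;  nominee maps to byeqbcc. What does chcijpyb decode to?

electron

p(15)→v(21) and h(7)→t(19) fit y≡23x+14 (mod 26); the inverse of 23 mod 26 is 17. Each letter's alphabet position (a=0..z=25) is mapped through 23·x+14 mod 26 — an affine cipher.
Decoding chcijpyb: c(2)→17·(2−14)≡4=e; h(7)→17·(7−14)≡11=l; c(2)→17·(2−14)≡4=e; i(8)→17·(8−14)≡2=c; j(9)→17·(9−14)≡19=t; p(15)→17·(15−14)≡17=r; y(24)→17·(24−14)≡14=o; b(1)→17·(1−14)≡13=n (all mod 26).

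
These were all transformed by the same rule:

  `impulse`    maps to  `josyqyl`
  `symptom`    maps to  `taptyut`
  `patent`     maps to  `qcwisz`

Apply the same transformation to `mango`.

The shift increases by 1 at each position, starting from +1: 1, 2, 3, ….
Applying it to mango: m+1=n, a+2=c, n+3=q, g+4=k, o+5=t.

ncqkt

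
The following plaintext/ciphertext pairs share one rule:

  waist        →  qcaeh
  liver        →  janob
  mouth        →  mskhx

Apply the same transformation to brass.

fbcee

w(22)→q(16) and a(0)→c(2) fit y≡3x+2 (mod 26); the inverse of 3 mod 26 is 9. This is an affine cipher: with a=0,…,z=25, each position x becomes (3x+2) mod 26.
Applying it to brass: b(1)→3·1+2≡5=f; r(17)→3·17+2≡1=b; a(0)→3·0+2≡2=c; s(18)→3·18+2≡4=e; s(18)→3·18+2≡4=e (all mod 26).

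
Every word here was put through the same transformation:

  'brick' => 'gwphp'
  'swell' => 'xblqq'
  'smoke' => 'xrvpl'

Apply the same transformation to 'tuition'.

ybpypvs

The shift depends on letter class: consonant b→g is +5, but vowel i→p is +7. The rule splits by letter class: vowels +7, consonants +5.
Applying it to tuition: t(cons)+5=y, u(vowel)+7=b, i(vowel)+7=p, t(cons)+5=y, i(vowel)+7=p, o(vowel)+7=v, n(cons)+5=s.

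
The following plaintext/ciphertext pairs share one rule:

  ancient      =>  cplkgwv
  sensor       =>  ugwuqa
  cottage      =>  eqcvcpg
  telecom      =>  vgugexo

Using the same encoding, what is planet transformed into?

Shifts by position in ancient: pos 0: a→c (+2), pos 1: n→p (+2), pos 2: c→l (+9), pos 3: i→k (+2), pos 4: e→g (+2), pos 5: n→w (+9) — repeating every 3. A repeating key of period 3 is used — shifts +2, +2, +9 over and over.
On planet: p+2=r, l+2=n, a+9=j, n+2=p, e+2=g, t+9=c.

rnjpgc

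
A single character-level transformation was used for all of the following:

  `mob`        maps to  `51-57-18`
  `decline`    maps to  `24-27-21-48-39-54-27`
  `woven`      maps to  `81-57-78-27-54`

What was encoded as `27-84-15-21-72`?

exact

m(#13)→51 and o(#15)→57: differences scale by 3, so n = 3·pos + 12. With a=1..z=26, the number is 3·pos + 12.
Decoding 27-84-15-21-72: 27→(27−12)÷3=5=e, 84→(84−12)÷3=24=x, 15→(15−12)÷3=1=a, 21→(21−12)÷3=3=c, 72→(72−12)÷3=20=t.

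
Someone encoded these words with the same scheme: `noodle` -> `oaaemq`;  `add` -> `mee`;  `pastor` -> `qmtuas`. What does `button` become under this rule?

cguuao

The shift depends on letter class: consonant n→o is +1, but vowel o→a is +12. Vowels shift forward by 12 and consonants shift forward by 1.
Applying it to button: b(cons)+1=c, u(vowel)+12=g, t(cons)+1=u, t(cons)+1=u, o(vowel)+12=a, n(cons)+1=o.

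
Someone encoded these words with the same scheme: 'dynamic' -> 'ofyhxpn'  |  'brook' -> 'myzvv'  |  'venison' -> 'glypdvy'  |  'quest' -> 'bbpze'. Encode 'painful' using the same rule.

ahtuqbw

The shifts repeat in a cycle of length 2: positions 0,1,… shift by +11, +7, then the pattern repeats.
On painful: p+11=a, a+7=h, i+11=t, n+7=u, f+11=q, u+7=b, l+11=w.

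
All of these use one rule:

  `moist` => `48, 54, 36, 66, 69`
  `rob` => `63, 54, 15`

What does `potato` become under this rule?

m(#13)→48 and o(#15)→54: differences scale by 3, so n = 3·pos + 9. The formula is n = 3×(alphabet index, a=1) + 9.
On potato: p=16→57, o=15→54, t=20→69, a=1→12, t=20→69, o=15→54.

57, 54, 69, 12, 69, 54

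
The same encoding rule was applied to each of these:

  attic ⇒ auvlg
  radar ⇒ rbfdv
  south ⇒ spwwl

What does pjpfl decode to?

In attic: a→a is +0, t→u is +1, t→v is +2, i→l is +3 — the shift increases by 1 each position. The shift increases by 1 at each position, starting from +0: 0, 1, 2, ….
Decoding pjpfl: p−0=p, j−1=i, p−2=n, f−3=c, l−4=h.

pinch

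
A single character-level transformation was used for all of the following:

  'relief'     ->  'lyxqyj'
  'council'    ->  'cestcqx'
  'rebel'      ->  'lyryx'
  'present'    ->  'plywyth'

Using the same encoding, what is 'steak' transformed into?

whygm

r(17)→l(11) and e(4)→y(24) fit y≡11x+6 (mod 26); the inverse of 11 mod 26 is 19. This is an affine cipher: with a=0,…,z=25, each position x becomes (11x+6) mod 26.
For steak: s(18)→11·18+6≡22=w; t(19)→11·19+6≡7=h; e(4)→11·4+6≡24=y; a(0)→11·0+6≡6=g; k(10)→11·10+6≡12=m (all mod 26).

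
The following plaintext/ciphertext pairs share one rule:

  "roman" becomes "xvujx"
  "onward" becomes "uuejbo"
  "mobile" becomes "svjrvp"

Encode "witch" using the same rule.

In roman: r→x is +6, o→v is +7, m→u is +8, a→j is +9 — the shift increases by 1 each position. Each letter shifts forward by (position + 6), i.e. 6, 7, 8, … — the shift grows by one for each successive letter.
On witch: w+6=c, i+7=p, t+8=b, c+9=l, h+10=r.

cpblr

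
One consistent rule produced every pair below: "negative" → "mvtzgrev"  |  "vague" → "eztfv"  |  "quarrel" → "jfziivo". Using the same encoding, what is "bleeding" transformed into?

yovvwrmt

Each pair mirrors across the alphabet (n↔m, e↔v, g↔t): positions sum to 25. This is the alphabet-reversal cipher (Atbash): a becomes z, b becomes y, etc.
On bleeding: b↔y, l↔o, e↔v, e↔v, d↔w, i↔r, n↔m, g↔t.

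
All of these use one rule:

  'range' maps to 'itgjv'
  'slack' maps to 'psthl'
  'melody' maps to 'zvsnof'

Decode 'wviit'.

terra

r(17)→i(8) and a(0)→t(19) fit y≡7x+19 (mod 26); the inverse of 7 mod 26 is 15. Each letter's alphabet position (a=0..z=25) is mapped through 7·x+19 mod 26 — an affine cipher.
Reversing it on wviit: w(22)→15·(22−19)≡19=t; v(21)→15·(21−19)≡4=e; i(8)→15·(8−19)≡17=r; i(8)→15·(8−19)≡17=r; t(19)→15·(19−19)≡0=a (all mod 26).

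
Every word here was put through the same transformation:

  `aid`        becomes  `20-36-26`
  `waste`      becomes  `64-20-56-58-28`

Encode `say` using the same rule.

With a=1..z=26, the number is 2·pos + 18.
For say: s=19→56, a=1→20, y=25→68.

56-20-68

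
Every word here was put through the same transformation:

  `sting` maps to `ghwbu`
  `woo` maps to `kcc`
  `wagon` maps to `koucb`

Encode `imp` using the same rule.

wad

Compare letters: s→g is +14, t→h is +14, i→w is +14 — a constant shift. This is a Caesar cipher with shift 14.
For imp: i+14=w, m+14=a, p+14=d.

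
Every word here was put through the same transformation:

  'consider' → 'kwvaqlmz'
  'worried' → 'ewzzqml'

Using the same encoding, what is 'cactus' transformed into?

kikbca

Compare letters: c→k is +8, o→w is +8, n→v is +8 — a constant shift. This is a Caesar cipher with shift 8.
Applying it to cactus: c+8=k, a+8=i, c+8=k, t+8=b, u+8=c, s+8=a.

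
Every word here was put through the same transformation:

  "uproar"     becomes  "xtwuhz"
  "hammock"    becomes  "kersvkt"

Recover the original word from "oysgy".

Each letter shifts forward by (position + 3), i.e. 3, 4, 5, … — the shift grows by one for each successive letter.
Undoing it on oysgy: o−3=l, y−4=u, s−5=n, g−6=a, y−7=r.

lunar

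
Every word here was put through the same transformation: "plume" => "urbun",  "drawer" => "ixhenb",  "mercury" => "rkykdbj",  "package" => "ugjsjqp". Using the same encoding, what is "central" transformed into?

hkubakw

In plume: p→u is +5, l→r is +6, u→b is +7, m→u is +8 — the shift increases by 1 each position. Letter i (0-indexed) is shifted by i+5, so successive shifts are 5, 6, 7, ….
For central: c+5=h, e+6=k, n+7=u, t+8=b, r+9=a, a+10=k, l+11=w.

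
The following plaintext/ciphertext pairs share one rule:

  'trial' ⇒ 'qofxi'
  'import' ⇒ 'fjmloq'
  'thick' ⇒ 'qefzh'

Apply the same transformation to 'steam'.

Each letter is shifted forward by 23 in the alphabet (a Caesar shift of +23).
Applying it to steam: s+23=p, t+23=q, e+23=b, a+23=x, m+23=j.

pqbxj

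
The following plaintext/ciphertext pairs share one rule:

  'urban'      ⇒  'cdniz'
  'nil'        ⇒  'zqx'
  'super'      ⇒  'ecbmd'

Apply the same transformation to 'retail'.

dmfiqx

Vowels shift forward by 8 and consonants shift forward by 12.
Applying it to retail: r(cons)+12=d, e(vowel)+8=m, t(cons)+12=f, a(vowel)+8=i, i(vowel)+8=q, l(cons)+12=x.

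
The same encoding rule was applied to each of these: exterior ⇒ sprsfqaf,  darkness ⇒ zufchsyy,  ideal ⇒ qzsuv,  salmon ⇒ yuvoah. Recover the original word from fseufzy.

e(4)→s(18) and x(23)→p(15) fit y≡19x+20 (mod 26); the inverse of 19 mod 26 is 11. Each letter's alphabet position (a=0..z=25) is mapped through 19·x+20 mod 26 — an affine cipher.
Decoding fseufzy: f(5)→11·(5−20)≡17=r; s(18)→11·(18−20)≡4=e; e(4)→11·(4−20)≡6=g; u(20)→11·(20−20)≡0=a; f(5)→11·(5−20)≡17=r; z(25)→11·(25−20)≡3=d; y(24)→11·(24−20)≡18=s (all mod 26).

regards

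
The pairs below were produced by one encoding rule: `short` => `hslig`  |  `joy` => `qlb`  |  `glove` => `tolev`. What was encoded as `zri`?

This is the alphabet-reversal cipher (Atbash): a becomes z, b becomes y, etc.
Undoing it on zri: z↔a, r↔i, i↔r.

air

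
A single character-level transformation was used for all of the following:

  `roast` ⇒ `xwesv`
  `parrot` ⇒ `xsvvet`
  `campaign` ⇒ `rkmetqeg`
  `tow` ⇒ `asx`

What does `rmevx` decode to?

train

The output letters match the input read backwards, each shifted +4: roast reversed is tsaor. The word is reversed, then every letter is shifted forward by 4.
Decoding rmevx: shift back: r−4=n, m−4=i, e−4=a, v−4=r, x−4=t → niart; then reverse → train.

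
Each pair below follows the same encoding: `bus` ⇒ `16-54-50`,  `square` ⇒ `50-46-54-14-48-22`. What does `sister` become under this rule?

50-30-50-52-22-48

b(#2)→16 and u(#21)→54: differences scale by 2, so n = 2·pos + 12. The formula is n = 2×(alphabet index, a=1) + 12.
For sister: s=19→50, i=9→30, s=19→50, t=20→52, e=5→22, r=18→48.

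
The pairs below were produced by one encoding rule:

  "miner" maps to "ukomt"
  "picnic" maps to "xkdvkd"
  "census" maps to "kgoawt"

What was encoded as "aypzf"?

Shifts by position in miner: pos 0: m→u (+8), pos 1: i→k (+2), pos 2: n→o (+1), pos 3: e→m (+8), pos 4: r→t (+2) — repeating every 3. The shifts repeat in a cycle of length 3: positions 0,1,… shift by +8, +2, +1, then the pattern repeats.
Reversing it on aypzf: a−8=s, y−2=w, p−1=o, z−8=r, f−2=d.

sword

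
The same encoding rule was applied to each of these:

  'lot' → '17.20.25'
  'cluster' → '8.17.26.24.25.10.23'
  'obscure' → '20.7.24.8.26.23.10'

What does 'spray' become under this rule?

24.21.23.6.30

l is letter #12 and maps to 17: an offset of 5. The number is (letter's place in the alphabet, a=1) + 5.
Applying it to spray: s=19→24, p=16→21, r=18→23, a=1→6, y=25→30.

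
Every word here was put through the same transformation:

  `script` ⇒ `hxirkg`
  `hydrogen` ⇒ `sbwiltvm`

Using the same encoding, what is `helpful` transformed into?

This is the alphabet-reversal cipher (Atbash): a becomes z, b becomes y, etc.
Applying it to helpful: h↔s, e↔v, l↔o, p↔k, f↔u, u↔f, l↔o.

svokufo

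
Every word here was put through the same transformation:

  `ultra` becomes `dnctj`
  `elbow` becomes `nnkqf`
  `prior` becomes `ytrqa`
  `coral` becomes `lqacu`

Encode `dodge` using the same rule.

A repeating key of period 2 is used — shifts +9, +2 over and over.
On dodge: d+9=m, o+2=q, d+9=m, g+2=i, e+9=n.

mqmin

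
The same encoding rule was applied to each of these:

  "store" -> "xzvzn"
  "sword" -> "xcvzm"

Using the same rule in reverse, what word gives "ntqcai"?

In store: s→x is +5, t→z is +6, o→v is +7, r→z is +8 — the shift increases by 1 each position. The shift increases by 1 at each position, starting from +5: 5, 6, 7, ….
Decoding ntqcai: n−5=i, t−6=n, q−7=j, c−8=u, a−9=r, i−10=y.

injury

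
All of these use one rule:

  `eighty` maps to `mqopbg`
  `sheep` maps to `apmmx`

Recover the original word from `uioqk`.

Compare letters: e→m is +8, i→q is +8, g→o is +8 — a constant shift. It's a constant shift of +8 (ROT8).
Reversing it on uioqk: u−8=m, i−8=a, o−8=g, q−8=i, k−8=c.

magic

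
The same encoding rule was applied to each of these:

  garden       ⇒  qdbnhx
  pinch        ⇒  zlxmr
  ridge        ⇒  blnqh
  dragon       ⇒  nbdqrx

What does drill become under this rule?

The shift depends on letter class: consonant g→q is +10, but vowel a→d is +3. The rule splits by letter class: vowels +3, consonants +10.
Applying it to drill: d(cons)+10=n, r(cons)+10=b, i(vowel)+3=l, l(cons)+10=v, l(cons)+10=v.

nblvv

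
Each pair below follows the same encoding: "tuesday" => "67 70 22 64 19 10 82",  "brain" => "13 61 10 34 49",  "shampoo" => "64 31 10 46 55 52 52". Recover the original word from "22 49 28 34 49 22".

t(#20)→67 and u(#21)→70: differences scale by 3, so n = 3·pos + 7. The formula is n = 3×(alphabet index, a=1) + 7.
Reversing it on 22 49 28 34 49 22: 22→(22−7)÷3=5=e, 49→(49−7)÷3=14=n, 28→(28−7)÷3=7=g, 34→(34−7)÷3=9=i, 49→(49−7)÷3=14=n, 22→(22−7)÷3=5=e.

engine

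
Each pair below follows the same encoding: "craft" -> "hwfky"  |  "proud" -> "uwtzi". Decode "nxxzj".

Compare letters: c→h is +5, r→w is +5, a→f is +5 — a constant shift. Every letter moves 5 places later in the alphabet, wrapping around z→a.
Undoing it on nxxzj: n−5=i, x−5=s, x−5=s, z−5=u, j−5=e.

issue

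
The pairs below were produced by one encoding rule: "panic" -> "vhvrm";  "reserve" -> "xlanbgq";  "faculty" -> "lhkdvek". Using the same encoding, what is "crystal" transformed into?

iygbdlx

In panic: p→v is +6, a→h is +7, n→v is +8, i→r is +9 — the shift increases by 1 each position. Each letter shifts forward by (position + 6), i.e. 6, 7, 8, … — the shift grows by one for each successive letter.
Applying it to crystal: c+6=i, r+7=y, y+8=g, s+9=b, t+10=d, a+11=l, l+12=x.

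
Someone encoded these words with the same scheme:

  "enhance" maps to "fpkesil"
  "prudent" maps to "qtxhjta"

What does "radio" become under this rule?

In enhance: e→f is +1, n→p is +2, h→k is +3, a→e is +4 — the shift increases by 1 each position. Letter i (0-indexed) is shifted by i+1, so successive shifts are 1, 2, 3, ….
On radio: r+1=s, a+2=c, d+3=g, i+4=m, o+5=t.

scgmt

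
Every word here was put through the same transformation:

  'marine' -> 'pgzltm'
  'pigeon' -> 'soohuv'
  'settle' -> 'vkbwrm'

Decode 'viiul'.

scarf

Shifts by position in marine: pos 0: m→p (+3), pos 1: a→g (+6), pos 2: r→z (+8), pos 3: i→l (+3), pos 4: n→t (+6), pos 5: e→m (+8) — repeating every 3. The shifts repeat in a cycle of length 3: positions 0,1,… shift by +3, +6, +8, then the pattern repeats.
Reversing it on viiul: v−3=s, i−6=c, i−8=a, u−3=r, l−6=f.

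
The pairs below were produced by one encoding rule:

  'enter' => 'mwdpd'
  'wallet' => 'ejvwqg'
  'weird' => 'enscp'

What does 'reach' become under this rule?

znknt

Letter i (0-indexed) is shifted by i+8, so successive shifts are 8, 9, 10, ….
For reach: r+8=z, e+9=n, a+10=k, c+11=n, h+12=t.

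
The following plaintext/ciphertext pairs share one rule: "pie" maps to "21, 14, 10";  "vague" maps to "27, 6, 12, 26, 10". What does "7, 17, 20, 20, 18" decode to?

bloom

Letters become their 1-based position plus 5 (so a→6, b→7, …).
Undoing it on 7, 17, 20, 20, 18: 7→(7−5)÷1=2=b, 17→(17−5)÷1=12=l, 20→(20−5)÷1=15=o, 20→(20−5)÷1=15=o, 18→(18−5)÷1=13=m.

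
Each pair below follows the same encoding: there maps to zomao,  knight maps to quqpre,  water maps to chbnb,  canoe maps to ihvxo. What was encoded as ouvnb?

In there: t→z is +6, h→o is +7, e→m is +8, r→a is +9 — the shift increases by 1 each position. The shift increases by 1 at each position, starting from +6: 6, 7, 8, ….
Decoding ouvnb: o−6=i, u−7=n, v−8=n, n−9=e, b−10=r.

inner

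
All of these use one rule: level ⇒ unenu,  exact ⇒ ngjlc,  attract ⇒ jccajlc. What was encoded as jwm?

Compare letters: l→u is +9, e→n is +9, v→e is +9 — a constant shift. Every letter moves 9 places later in the alphabet, wrapping around z→a.
Undoing it on jwm: j−9=a, w−9=n, m−9=d.

and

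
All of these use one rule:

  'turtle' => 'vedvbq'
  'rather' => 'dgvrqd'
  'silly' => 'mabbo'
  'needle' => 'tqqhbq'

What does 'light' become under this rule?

bairv

Treating letters as 0–25, the rule is x ↦ 9x + 6 (mod 26).
For light: l(11)→9·11+6≡1=b; i(8)→9·8+6≡0=a; g(6)→9·6+6≡8=i; h(7)→9·7+6≡17=r; t(19)→9·19+6≡21=v (all mod 26).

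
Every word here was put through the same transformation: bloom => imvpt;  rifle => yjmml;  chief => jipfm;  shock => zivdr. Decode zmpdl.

It's a Vigenère-style cipher with numeric key [7,1]: position i shifts by key[i mod 2].
Reversing it on zmpdl: z−7=s, m−1=l, p−7=i, d−1=c, l−7=e.

slice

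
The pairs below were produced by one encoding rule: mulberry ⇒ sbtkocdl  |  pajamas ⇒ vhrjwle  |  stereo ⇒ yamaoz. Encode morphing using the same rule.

svzyrtzt

In mulberry: m→s is +6, u→b is +7, l→t is +8, b→k is +9 — the shift increases by 1 each position. The shift increases by 1 at each position, starting from +6: 6, 7, 8, ….
On morphing: m+6=s, o+7=v, r+8=z, p+9=y, h+10=r, i+11=t, n+12=z, g+13=t.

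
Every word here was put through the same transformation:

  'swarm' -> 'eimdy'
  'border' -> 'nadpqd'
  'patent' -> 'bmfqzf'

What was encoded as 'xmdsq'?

large

Compare letters: s→e is +12, w→i is +12, a→m is +12 — a constant shift. This is a Caesar cipher with shift 12.
Undoing it on xmdsq: x−12=l, m−12=a, d−12=r, s−12=g, q−12=e.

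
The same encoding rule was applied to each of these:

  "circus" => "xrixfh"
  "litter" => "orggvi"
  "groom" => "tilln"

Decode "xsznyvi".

chamber

Each pair mirrors across the alphabet (c↔x, i↔r, r↔i): positions sum to 25. Letters are reflected about the middle of the alphabet (position → 25−position): Atbash.
Undoing it on xsznyvi: x↔c, s↔h, z↔a, n↔m, y↔b, v↔e, i↔r.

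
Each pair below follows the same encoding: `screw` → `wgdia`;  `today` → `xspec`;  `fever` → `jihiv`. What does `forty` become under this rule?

Shifts by position in screw: pos 0: s→w (+4), pos 1: c→g (+4), pos 2: r→d (+12), pos 3: e→i (+4), pos 4: w→a (+4) — repeating every 3. A repeating key of period 3 is used — shifts +4, +4, +12 over and over.
For forty: f+4=j, o+4=s, r+12=d, t+4=x, y+4=c.

jsdxc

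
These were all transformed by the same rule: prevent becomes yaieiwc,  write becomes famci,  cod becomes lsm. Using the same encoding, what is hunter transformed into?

qywcia

The shift depends on letter class: consonant p→y is +9, but vowel e→i is +4. The rule splits by letter class: vowels +4, consonants +9.
On hunter: h(cons)+9=q, u(vowel)+4=y, n(cons)+9=w, t(cons)+9=c, e(vowel)+4=i, r(cons)+9=a.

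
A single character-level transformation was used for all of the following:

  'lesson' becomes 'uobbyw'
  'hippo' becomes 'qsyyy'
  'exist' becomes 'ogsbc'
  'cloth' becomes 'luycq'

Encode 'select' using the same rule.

bouolc

The shift depends on letter class: consonant l→u is +9, but vowel e→o is +10. The rule splits by letter class: vowels +10, consonants +9.
Applying it to select: s(cons)+9=b, e(vowel)+10=o, l(cons)+9=u, e(vowel)+10=o, c(cons)+9=l, t(cons)+9=c.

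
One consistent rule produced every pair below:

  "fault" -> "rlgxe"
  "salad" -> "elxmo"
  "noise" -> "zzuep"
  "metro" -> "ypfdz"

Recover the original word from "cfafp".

Shifts by position in fault: pos 0: f→r (+12), pos 1: a→l (+11), pos 2: u→g (+12), pos 3: l→x (+12), pos 4: t→e (+11) — repeating every 3. It's a Vigenère-style cipher with numeric key [12,11,12]: position i shifts by key[i mod 3].
Reversing it on cfafp: c−12=q, f−11=u, a−12=o, f−12=t, p−11=e.

quote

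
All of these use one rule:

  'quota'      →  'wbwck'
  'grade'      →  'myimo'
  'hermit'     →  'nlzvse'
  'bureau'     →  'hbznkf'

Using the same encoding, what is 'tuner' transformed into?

In quota: q→w is +6, u→b is +7, o→w is +8, t→c is +9 — the shift increases by 1 each position. Letter i (0-indexed) is shifted by i+6, so successive shifts are 6, 7, 8, ….
For tuner: t+6=z, u+7=b, n+8=v, e+9=n, r+10=b.

zbvnb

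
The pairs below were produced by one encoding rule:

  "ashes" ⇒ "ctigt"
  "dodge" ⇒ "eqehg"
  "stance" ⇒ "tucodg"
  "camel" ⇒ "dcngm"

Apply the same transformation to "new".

ogx

The shift depends on letter class: consonant s→t is +1, but vowel a→c is +2. The rule splits by letter class: vowels +2, consonants +1.
For new: n(cons)+1=o, e(vowel)+2=g, w(cons)+1=x.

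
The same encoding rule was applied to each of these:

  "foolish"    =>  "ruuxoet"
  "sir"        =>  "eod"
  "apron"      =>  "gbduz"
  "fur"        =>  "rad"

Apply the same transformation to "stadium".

The shift depends on letter class: consonant f→r is +12, but vowel o→u is +6. Two shifts are in play — +6 for a/e/i/o/u, +12 for every other letter.
For stadium: s(cons)+12=e, t(cons)+12=f, a(vowel)+6=g, d(cons)+12=p, i(vowel)+6=o, u(vowel)+6=a, m(cons)+12=y.

efgpoay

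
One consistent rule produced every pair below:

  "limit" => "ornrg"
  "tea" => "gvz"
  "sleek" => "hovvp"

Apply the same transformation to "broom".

yilln

Each letter is replaced by its mirror in the alphabet: a↔z, b↔y, c↔x, and so on (the Atbash cipher).
Applying it to broom: b↔y, r↔i, o↔l, o↔l, m↔n.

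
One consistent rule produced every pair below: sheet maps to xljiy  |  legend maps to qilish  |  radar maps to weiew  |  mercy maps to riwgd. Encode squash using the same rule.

Shifts by position in sheet: pos 0: s→x (+5), pos 1: h→l (+4), pos 2: e→j (+5), pos 3: e→i (+4) — repeating every 2. A repeating key of period 2 is used — shifts +5, +4 over and over.
For squash: s+5=x, q+4=u, u+5=z, a+4=e, s+5=x, h+4=l.

xuzexl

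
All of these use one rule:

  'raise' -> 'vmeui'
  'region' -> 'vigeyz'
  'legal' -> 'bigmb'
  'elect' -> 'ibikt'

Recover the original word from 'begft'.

light

r(17)→v(21) and a(0)→m(12) fit y≡25x+12 (mod 26); the inverse of 25 mod 26 is 25. Treating letters as 0–25, the rule is x ↦ 25x + 12 (mod 26).
Undoing it on begft: b(1)→25·(1−12)≡11=l; e(4)→25·(4−12)≡8=i; g(6)→25·(6−12)≡6=g; f(5)→25·(5−12)≡7=h; t(19)→25·(19−12)≡19=t (all mod 26).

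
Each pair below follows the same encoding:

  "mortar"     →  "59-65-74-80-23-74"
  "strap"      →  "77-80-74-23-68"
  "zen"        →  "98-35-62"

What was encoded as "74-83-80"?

rut

m(#13)→59 and o(#15)→65: differences scale by 3, so n = 3·pos + 20. With a=1..z=26, the number is 3·pos + 20.
Undoing it on 74-83-80: 74→(74−20)÷3=18=r, 83→(83−20)÷3=21=u, 80→(80−20)÷3=20=t.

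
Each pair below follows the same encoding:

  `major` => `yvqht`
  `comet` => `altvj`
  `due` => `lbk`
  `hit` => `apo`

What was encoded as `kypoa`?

third

The output letters match the input read backwards, each shifted +7: major reversed is rojam. Two steps: reverse the string, then apply a Caesar shift of +7.
Undoing it on kypoa: shift back: k−7=d, y−7=r, p−7=i, o−7=h, a−7=t → driht; then reverse → third.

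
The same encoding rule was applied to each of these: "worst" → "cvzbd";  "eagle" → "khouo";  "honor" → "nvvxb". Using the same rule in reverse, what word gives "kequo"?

exile

In worst: w→c is +6, o→v is +7, r→z is +8, s→b is +9 — the shift increases by 1 each position. The shift increases by 1 at each position, starting from +6: 6, 7, 8, ….
Reversing it on kequo: k−6=e, e−7=x, q−8=i, u−9=l, o−10=e.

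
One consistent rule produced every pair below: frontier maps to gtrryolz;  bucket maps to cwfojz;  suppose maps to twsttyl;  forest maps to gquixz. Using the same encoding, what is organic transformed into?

ptjesoj

In frontier: f→g is +1, r→t is +2, o→r is +3, n→r is +4 — the shift increases by 1 each position. Each letter shifts forward by (position + 1), i.e. 1, 2, 3, … — the shift grows by one for each successive letter.
Applying it to organic: o+1=p, r+2=t, g+3=j, a+4=e, n+5=s, i+6=o, c+7=j.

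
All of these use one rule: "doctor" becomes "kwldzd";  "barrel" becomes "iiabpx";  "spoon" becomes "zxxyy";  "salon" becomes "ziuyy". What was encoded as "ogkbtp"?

In doctor: d→k is +7, o→w is +8, c→l is +9, t→d is +10 — the shift increases by 1 each position. Each letter shifts forward by (position + 7), i.e. 7, 8, 9, … — the shift grows by one for each successive letter.
Undoing it on ogkbtp: o−7=h, g−8=y, k−9=b, b−10=r, t−11=i, p−12=d.

hybrid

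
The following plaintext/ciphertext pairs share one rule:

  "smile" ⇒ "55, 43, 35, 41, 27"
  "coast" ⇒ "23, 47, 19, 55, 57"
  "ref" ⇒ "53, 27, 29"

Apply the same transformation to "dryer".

s(#19)→55 and m(#13)→43: differences scale by 2, so n = 2·pos + 17. The formula is n = 2×(alphabet index, a=1) + 17.
For dryer: d=4→25, r=18→53, y=25→67, e=5→27, r=18→53.

25, 53, 67, 27, 53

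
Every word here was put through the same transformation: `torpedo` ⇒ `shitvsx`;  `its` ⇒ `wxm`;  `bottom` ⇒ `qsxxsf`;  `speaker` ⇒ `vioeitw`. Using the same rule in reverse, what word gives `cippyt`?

pulley

The output letters match the input read backwards, each shifted +4: torpedo reversed is odeprot. The word is reversed, then every letter is shifted forward by 4.
Reversing it on cippyt: shift back: c−4=y, i−4=e, p−4=l, p−4=l, y−4=u, t−4=p → yellup; then reverse → pulley.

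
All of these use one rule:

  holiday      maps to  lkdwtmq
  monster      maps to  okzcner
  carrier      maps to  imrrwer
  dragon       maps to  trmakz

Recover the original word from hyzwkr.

Treating letters as 0–25, the rule is x ↦ 11x + 12 (mod 26).
Reversing it on hyzwkr: h(7)→19·(7−12)≡9=j; y(24)→19·(24−12)≡20=u; z(25)→19·(25−12)≡13=n; w(22)→19·(22−12)≡8=i; k(10)→19·(10−12)≡14=o; r(17)→19·(17−12)≡17=r (all mod 26).

junior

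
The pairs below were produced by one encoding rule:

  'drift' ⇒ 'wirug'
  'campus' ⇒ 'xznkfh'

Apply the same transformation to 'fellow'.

Each pair mirrors across the alphabet (d↔w, r↔i, i↔r): positions sum to 25. This is the alphabet-reversal cipher (Atbash): a becomes z, b becomes y, etc.
For fellow: f↔u, e↔v, l↔o, l↔o, o↔l, w↔d.

uvoold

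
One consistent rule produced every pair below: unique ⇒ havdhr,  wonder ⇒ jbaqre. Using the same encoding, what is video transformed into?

Every letter moves 13 places later in the alphabet, wrapping around z→a.
On video: v+13=i, i+13=v, d+13=q, e+13=r, o+13=b.

ivqrb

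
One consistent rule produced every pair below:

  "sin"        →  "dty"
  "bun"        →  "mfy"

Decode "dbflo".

squad

Compare letters: s→d is +11, i→t is +11, n→y is +11 — a constant shift. Each letter is shifted forward by 11 in the alphabet (a Caesar shift of +11).
Decoding dbflo: d−11=s, b−11=q, f−11=u, l−11=a, o−11=d.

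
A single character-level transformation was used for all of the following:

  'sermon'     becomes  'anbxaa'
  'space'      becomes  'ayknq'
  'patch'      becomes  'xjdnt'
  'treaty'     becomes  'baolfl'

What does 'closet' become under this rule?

Each letter shifts forward by (position + 8), i.e. 8, 9, 10, … — the shift grows by one for each successive letter.
On closet: c+8=k, l+9=u, o+10=y, s+11=d, e+12=q, t+13=g.

kuydqg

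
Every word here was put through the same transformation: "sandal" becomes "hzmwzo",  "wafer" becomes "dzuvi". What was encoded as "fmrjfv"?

unique

Each pair mirrors across the alphabet (s↔h, a↔z, n↔m): positions sum to 25. This is the alphabet-reversal cipher (Atbash): a becomes z, b becomes y, etc.
Reversing it on fmrjfv: f↔u, m↔n, r↔i, j↔q, f↔u, v↔e.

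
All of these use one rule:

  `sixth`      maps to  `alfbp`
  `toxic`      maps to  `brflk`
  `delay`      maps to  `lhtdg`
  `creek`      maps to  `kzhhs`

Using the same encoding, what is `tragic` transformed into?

bzdolk

The shift depends on letter class: consonant s→a is +8, but vowel i→l is +3. The rule splits by letter class: vowels +3, consonants +8.
For tragic: t(cons)+8=b, r(cons)+8=z, a(vowel)+3=d, g(cons)+8=o, i(vowel)+3=l, c(cons)+8=k.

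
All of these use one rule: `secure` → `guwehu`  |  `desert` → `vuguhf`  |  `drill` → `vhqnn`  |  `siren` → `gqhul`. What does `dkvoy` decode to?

vodka

s(18)→g(6) and e(4)→u(20) fit y≡25x+24 (mod 26); the inverse of 25 mod 26 is 25. Treating letters as 0–25, the rule is x ↦ 25x + 24 (mod 26).
Decoding dkvoy: d(3)→25·(3−24)≡21=v; k(10)→25·(10−24)≡14=o; v(21)→25·(21−24)≡3=d; o(14)→25·(14−24)≡10=k; y(24)→25·(24−24)≡0=a (all mod 26).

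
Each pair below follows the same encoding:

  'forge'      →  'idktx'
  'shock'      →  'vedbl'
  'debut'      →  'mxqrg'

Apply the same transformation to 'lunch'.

Each letter's alphabet position (a=0..z=25) is mapped through 11·x+5 mod 26 — an affine cipher.
Applying it to lunch: l(11)→11·11+5≡22=w; u(20)→11·20+5≡17=r; n(13)→11·13+5≡18=s; c(2)→11·2+5≡1=b; h(7)→11·7+5≡4=e (all mod 26).

wrsbe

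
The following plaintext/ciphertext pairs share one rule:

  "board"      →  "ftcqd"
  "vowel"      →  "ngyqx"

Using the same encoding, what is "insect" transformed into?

vegupk

The word is reversed, then every letter is shifted forward by 2.
Applying it to insect: reverse → tcesni; then shift: t+2=v, c+2=e, e+2=g, s+2=u, n+2=p, i+2=k.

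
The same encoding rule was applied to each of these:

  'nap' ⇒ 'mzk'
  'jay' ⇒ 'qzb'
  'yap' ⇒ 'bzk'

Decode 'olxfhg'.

locust

Each pair mirrors across the alphabet (n↔m, a↔z, p↔k): positions sum to 25. Each letter is replaced by its mirror in the alphabet: a↔z, b↔y, c↔x, and so on (the Atbash cipher).
Reversing it on olxfhg: o↔l, l↔o, x↔c, f↔u, h↔s, g↔t.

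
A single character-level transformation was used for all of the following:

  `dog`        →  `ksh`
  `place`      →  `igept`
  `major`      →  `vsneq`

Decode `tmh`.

dip

The word is reversed, then every letter is shifted forward by 4.
Reversing it on tmh: shift back: t−4=p, m−4=i, h−4=d → pid; then reverse → dip.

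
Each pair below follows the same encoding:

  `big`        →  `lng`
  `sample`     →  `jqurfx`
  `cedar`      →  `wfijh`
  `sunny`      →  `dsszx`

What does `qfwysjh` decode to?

central

The output letters match the input read backwards, each shifted +5: big reversed is gib. The word is reversed, then every letter is shifted forward by 5.
Reversing it on qfwysjh: shift back: q−5=l, f−5=a, w−5=r, y−5=t, s−5=n, j−5=e, h−5=c → lartnec; then reverse → central.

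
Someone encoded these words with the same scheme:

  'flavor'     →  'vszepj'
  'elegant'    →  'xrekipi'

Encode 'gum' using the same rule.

qyk

The output letters match the input read backwards, each shifted +4: flavor reversed is rovalf. Two steps: reverse the string, then apply a Caesar shift of +4.
For gum: reverse → mug; then shift: m+4=q, u+4=y, g+4=k.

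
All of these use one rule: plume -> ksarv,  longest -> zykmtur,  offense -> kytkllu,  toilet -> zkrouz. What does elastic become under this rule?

The output letters match the input read backwards, each shifted +6: plume reversed is emulp. The word is reversed, then every letter is shifted forward by 6.
For elastic: reverse → citsale; then shift: c+6=i, i+6=o, t+6=z, s+6=y, a+6=g, l+6=r, e+6=k.

iozygrk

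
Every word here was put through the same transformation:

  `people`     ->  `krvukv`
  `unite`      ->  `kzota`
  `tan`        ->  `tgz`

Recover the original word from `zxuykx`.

resort

Two steps: reverse the string, then apply a Caesar shift of +6.
Reversing it on zxuykx: shift back: z−6=t, x−6=r, u−6=o, y−6=s, k−6=e, x−6=r → troser; then reverse → resort.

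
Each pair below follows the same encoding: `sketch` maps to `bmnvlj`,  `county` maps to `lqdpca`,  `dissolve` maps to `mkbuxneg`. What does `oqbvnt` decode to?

foster

Shifts by position in sketch: pos 0: s→b (+9), pos 1: k→m (+2), pos 2: e→n (+9), pos 3: t→v (+2) — repeating every 2. A repeating key of period 2 is used — shifts +9, +2 over and over.
Undoing it on oqbvnt: o−9=f, q−2=o, b−9=s, v−2=t, n−9=e, t−2=r.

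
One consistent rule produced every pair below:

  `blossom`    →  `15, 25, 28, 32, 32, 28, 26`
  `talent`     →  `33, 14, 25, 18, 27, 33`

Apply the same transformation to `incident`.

22, 27, 16, 22, 17, 18, 27, 33

b is letter #2 and maps to 15: an offset of 13. Letters become their 1-based position plus 13 (so a→14, b→15, …).
Applying it to incident: i=9→22, n=14→27, c=3→16, i=9→22, d=4→17, e=5→18, n=14→27, t=20→33.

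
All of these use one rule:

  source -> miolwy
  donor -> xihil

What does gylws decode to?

mercy

Each letter is shifted forward by 20 in the alphabet (a Caesar shift of +20).
Decoding gylws: g−20=m, y−20=e, l−20=r, w−20=c, s−20=y.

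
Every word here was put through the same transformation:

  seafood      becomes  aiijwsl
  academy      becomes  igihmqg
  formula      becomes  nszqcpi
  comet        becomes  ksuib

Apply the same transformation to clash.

It's a Vigenère-style cipher with numeric key [8,4]: position i shifts by key[i mod 2].
Applying it to clash: c+8=k, l+4=p, a+8=i, s+4=w, h+8=p.

kpiwp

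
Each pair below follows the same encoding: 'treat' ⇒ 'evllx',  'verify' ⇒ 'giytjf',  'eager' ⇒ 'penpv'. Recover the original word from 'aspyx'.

point

It's a Vigenère-style cipher with numeric key [11,4,7]: position i shifts by key[i mod 3].
Undoing it on aspyx: a−11=p, s−4=o, p−7=i, y−11=n, x−4=t.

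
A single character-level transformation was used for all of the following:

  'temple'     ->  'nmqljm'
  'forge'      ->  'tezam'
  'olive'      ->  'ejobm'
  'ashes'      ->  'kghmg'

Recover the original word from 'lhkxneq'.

phantom

t(19)→n(13) and e(4)→m(12) fit y≡7x+10 (mod 26); the inverse of 7 mod 26 is 15. Each letter's alphabet position (a=0..z=25) is mapped through 7·x+10 mod 26 — an affine cipher.
Decoding lhkxneq: l(11)→15·(11−10)≡15=p; h(7)→15·(7−10)≡7=h; k(10)→15·(10−10)≡0=a; x(23)→15·(23−10)≡13=n; n(13)→15·(13−10)≡19=t; e(4)→15·(4−10)≡14=o; q(16)→15·(16−10)≡12=m (all mod 26).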